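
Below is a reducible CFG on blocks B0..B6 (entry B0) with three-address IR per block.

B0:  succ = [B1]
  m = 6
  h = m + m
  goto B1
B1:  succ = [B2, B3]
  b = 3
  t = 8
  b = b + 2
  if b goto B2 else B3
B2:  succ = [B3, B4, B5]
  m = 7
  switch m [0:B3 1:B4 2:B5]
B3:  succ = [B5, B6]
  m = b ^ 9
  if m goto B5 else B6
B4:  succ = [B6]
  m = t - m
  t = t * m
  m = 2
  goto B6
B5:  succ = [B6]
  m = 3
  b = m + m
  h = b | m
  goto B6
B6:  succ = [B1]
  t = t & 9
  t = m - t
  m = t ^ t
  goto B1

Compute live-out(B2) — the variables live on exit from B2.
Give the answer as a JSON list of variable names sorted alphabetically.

Per-block:
  B0 def {h,m} use ∅
  B1 def {b,t} use ∅
  B2 def {m} use ∅
  B3 def {m} use {b}
  B4 def {m,t} use {m,t}
  B5 def {b,h,m} use ∅
  B6 def {m,t} use {m,t}

Live sets:
  B0: in=∅ out=∅
  B1: in=∅ out={b,t}
  B2: in={b,t} out={b,m,t}
  B3: in={b,t} out={m,t}
  B4: in={m,t} out={m,t}
  B5: in={t} out={m,t}
  B6: in={m,t} out=∅

live-out(B2) = ["b", "m", "t"]

Answer: ["b", "m", "t"]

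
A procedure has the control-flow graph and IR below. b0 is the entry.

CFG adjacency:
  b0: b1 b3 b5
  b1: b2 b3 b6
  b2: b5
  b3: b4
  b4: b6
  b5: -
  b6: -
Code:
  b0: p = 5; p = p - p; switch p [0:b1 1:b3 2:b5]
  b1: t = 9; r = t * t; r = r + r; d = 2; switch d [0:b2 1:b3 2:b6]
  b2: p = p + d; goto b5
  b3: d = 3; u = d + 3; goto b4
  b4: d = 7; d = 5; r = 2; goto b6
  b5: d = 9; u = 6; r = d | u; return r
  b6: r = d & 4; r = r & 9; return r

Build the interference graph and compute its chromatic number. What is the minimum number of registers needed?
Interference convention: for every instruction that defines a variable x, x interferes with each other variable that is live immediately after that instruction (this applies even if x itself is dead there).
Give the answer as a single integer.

Answer: 3

Derivation:
def/use:
  b0: def={p} ue=∅
  b1: def={d,r,t} ue=∅
  b2: def={p} ue={d,p}
  b3: def={d,u} ue=∅
  b4: def={d,r} ue=∅
  b5: def={d,r,u} ue=∅
  b6: def={r} ue={d}

Backward fixpoint:
  b0 li=∅ lo={p}
  b1 li={p} lo={d,p}
  b2 li={d,p} lo=∅
  b3 li=∅ lo=∅
  b4 li=∅ lo={d}
  b5 li=∅ lo=∅
  b6 li={d} lo=∅

Conflict graph:
  d: {p,r,u}
  p: {d,r,t}
  r: {d,p}
  t: {p}
  u: {d}

Colouring:
  {d,p,r} pairwise interfere (3-clique) ⇒ χ ≥ 3
  assign d→r0 p→r1 r→r2 t→r0 u→r1 — no edge inside a register ⇒ χ ≤ 3
  χ = 3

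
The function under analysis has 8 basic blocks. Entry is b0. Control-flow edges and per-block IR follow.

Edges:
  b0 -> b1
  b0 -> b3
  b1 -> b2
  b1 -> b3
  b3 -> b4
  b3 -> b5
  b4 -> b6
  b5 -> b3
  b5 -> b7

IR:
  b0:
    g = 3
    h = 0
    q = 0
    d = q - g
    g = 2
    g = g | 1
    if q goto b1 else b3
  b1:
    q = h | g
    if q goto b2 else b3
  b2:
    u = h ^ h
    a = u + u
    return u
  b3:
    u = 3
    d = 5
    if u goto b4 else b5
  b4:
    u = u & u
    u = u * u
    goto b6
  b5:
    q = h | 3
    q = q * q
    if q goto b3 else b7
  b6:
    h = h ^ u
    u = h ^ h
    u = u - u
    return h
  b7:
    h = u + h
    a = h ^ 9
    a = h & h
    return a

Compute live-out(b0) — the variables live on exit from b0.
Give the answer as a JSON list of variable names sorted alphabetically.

Per-block:
  b0 def {d,g,h,q} use ∅
  b1 def {q} use {g,h}
  b2 def {a,u} use {h}
  b3 def {d,u} use ∅
  b4 def {u} use {u}
  b5 def {q} use {h}
  b6 def {h,u} use {h,u}
  b7 def {a,h} use {h,u}

Liveness:
  b0 li=∅ lo={g,h}
  b1 li={g,h} lo={h}
  b2 li={h} lo=∅
  b3 li={h} lo={h,u}
  b4 li={h,u} lo={h,u}
  b5 li={h,u} lo={h,u}
  b6 li={h,u} lo=∅
  b7 li={h,u} lo=∅

live-out(b0) = ["g", "h"]

Answer: ["g", "h"]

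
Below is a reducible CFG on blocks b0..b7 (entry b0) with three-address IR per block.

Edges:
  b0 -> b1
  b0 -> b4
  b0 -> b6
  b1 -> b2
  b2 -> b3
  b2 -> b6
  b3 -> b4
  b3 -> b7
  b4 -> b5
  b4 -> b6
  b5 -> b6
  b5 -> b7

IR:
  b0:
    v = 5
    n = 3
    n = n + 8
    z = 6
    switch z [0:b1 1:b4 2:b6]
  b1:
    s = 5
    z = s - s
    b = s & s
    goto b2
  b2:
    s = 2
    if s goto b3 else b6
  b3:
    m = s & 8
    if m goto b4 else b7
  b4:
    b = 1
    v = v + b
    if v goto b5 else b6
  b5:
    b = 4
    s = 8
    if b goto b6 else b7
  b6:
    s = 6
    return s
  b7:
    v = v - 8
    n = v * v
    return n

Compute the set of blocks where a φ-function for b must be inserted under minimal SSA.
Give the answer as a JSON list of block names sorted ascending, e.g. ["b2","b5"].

Answer: ["b4", "b6", "b7"]

Working:
idom tree: b1←b0 b2←b1 b3←b2 b4←b0 b5←b4 b6←b0 b7←b0
Dom∩ at merges:
  b4: preds {b0,b3}: {b0} ∩ {b0,b1,b2,b3} = {b0}; idom=b0
  b6: preds {b0,b2,b4,b5}: {b0} ∩ {b0,b1,b2} ∩ {b0,b4} ∩ {b0,b4,b5} = {b0}; idom=b0
  b7: preds {b3,b5}: {b0,b1,b2,b3} ∩ {b0,b4,b5} = {b0}; idom=b0

DF walk-up:
  join b4 pred b0: · stop@b0
  join b4 pred b3: b3→b2→b1 stop@b0
  join b6 pred b0: · stop@b0
  join b6 pred b2: b2→b1 stop@b0
  join b6 pred b4: b4 stop@b0
  join b6 pred b5: b5→b4 stop@b0
  join b7 pred b3: b3→b2→b1 stop@b0
  join b7 pred b5: b5→b4 stop@b0
  DF(b0)=∅
  DF(b1)={b4,b6,b7}
  DF(b2)={b4,b6,b7}
  DF(b3)={b4,b7}
  DF(b4)={b6,b7}
  DF(b5)={b6,b7}
  DF(b6)=∅
  DF(b7)=∅

φ for b: defs {b1,b4,b5}
  DF⁺ = {b4,b6,b7}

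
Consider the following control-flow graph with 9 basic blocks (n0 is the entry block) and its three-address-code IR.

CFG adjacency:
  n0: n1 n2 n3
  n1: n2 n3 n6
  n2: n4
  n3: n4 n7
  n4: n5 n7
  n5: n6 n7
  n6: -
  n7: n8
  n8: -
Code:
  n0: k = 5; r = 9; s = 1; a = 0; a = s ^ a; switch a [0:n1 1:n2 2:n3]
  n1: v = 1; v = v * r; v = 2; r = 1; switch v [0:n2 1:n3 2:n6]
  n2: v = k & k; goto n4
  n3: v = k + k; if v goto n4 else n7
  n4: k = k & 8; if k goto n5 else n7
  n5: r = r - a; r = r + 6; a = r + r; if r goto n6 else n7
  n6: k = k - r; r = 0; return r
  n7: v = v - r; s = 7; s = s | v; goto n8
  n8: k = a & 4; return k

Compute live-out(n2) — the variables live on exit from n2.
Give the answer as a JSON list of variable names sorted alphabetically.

def/use:
  n0: {a,k,r,s} / ∅
  n1: {r,v} / {r}
  n2: {v} / {k}
  n3: {v} / {k}
  n4: {k} / {k}
  n5: {a,r} / {a,r}
  n6: {k,r} / {k,r}
  n7: {s,v} / {r,v}
  n8: {k} / {a}

Liveness:
  n0 li=∅ lo={a,k,r}
  n1 li={a,k,r} lo={a,k,r}
  n2 li={a,k,r} lo={a,k,r,v}
  n3 li={a,k,r} lo={a,k,r,v}
  n4 li={a,k,r,v} lo={a,k,r,v}
  n5 li={a,k,r,v} lo={a,k,r,v}
  n6 li={k,r} lo=∅
  n7 li={a,r,v} lo={a}
  n8 li={a} lo=∅

live-out(n2) = ["a", "k", "r", "v"]

Answer: ["a", "k", "r", "v"]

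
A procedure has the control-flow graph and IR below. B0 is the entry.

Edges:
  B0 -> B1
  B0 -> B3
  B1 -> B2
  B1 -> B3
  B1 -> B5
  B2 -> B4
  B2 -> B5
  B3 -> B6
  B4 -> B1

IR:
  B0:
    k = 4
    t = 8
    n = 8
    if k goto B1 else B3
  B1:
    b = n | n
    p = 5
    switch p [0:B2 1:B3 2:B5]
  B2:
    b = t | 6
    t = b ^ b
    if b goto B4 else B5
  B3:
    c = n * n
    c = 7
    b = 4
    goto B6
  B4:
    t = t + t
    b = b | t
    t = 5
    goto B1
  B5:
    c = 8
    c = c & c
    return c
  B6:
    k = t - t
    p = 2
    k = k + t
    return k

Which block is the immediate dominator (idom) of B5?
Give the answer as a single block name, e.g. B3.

idom tree: B1←B0 B2←B1 B3←B0 B4←B2 B5←B1 B6←B3
Dom at joins:
  B1: preds {B0,B4}: {B0} ∩ {B0,B1,B2,B4} = {B0}; idom=B0
  B3: preds {B0,B1}: {B0} ∩ {B0,B1} = {B0}; idom=B0
  B5: preds {B1,B2}: {B0,B1} ∩ {B0,B1,B2} = {B0,B1}; idom=B1

idom(B5) = B1

Answer: B1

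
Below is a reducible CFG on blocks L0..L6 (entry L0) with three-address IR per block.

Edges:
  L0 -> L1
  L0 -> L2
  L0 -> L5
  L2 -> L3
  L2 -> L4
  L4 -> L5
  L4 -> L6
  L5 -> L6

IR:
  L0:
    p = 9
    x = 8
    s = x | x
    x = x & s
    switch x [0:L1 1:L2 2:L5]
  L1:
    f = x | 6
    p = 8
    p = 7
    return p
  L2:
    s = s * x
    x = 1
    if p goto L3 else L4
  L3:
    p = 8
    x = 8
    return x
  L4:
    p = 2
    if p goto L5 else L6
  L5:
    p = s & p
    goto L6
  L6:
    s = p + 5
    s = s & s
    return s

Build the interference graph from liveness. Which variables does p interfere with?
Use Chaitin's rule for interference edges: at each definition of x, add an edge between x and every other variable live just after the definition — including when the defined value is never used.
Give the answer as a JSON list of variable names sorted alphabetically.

Answer: ["s", "x"]

Analysis:
Per-block:
  L0: def={p,s,x} ue=∅
  L1: def={f,p} ue={x}
  L2: def={s,x} ue={p,s,x}
  L3: def={p,x} ue=∅
  L4: def={p} ue=∅
  L5: def={p} ue={p,s}
  L6: def={s} ue={p}

Backward fixpoint:
  live L0: ∅→{p,s,x}
  live L1: {x}→∅
  live L2: {p,s,x}→{s}
  live L3: ∅→∅
  live L4: {s}→{p,s}
  live L5: {p,s}→{p}
  live L6: {p}→∅

Conflict graph:
  f — ∅
  p — {s,x}
  s — {p,x}
  x — {p,s}

N(p) = ["s", "x"]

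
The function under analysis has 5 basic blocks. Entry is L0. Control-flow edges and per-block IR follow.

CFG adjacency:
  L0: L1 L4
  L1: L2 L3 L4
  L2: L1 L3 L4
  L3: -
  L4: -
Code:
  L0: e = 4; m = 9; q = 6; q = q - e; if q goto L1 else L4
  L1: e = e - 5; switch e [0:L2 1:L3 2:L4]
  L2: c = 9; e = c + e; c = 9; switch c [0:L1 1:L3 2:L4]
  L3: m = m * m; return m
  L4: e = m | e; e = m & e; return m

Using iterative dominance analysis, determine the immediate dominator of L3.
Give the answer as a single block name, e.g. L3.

Answer: L1

Derivation:
idom tree: L1←L0 L2←L1 L3←L1 L4←L0
Dom∩ at merges:
  L1: preds {L0,L2}: {L0} ∩ {L0,L1,L2} = {L0}; idom=L0
  L3: preds {L1,L2}: {L0,L1} ∩ {L0,L1,L2} = {L0,L1}; idom=L1
  L4: preds {L0,L1,L2}: {L0} ∩ {L0,L1} ∩ {L0,L1,L2} = {L0}; idom=L0

idom(L3) = L1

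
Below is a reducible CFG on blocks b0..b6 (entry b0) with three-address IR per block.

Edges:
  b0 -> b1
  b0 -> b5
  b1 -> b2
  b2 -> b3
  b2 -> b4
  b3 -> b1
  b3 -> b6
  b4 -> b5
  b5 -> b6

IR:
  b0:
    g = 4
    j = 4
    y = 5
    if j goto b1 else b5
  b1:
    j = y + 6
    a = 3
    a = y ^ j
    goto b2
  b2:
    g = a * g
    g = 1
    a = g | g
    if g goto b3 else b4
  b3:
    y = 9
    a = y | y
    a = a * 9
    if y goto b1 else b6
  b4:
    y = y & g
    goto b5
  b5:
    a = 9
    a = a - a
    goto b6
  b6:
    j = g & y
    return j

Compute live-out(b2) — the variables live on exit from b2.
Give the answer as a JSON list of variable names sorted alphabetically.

Answer: ["g", "y"]

Working:
def/use:
  b0 def {g,j,y} use ∅
  b1 def {a,j} use {y}
  b2 def {a,g} use {a,g}
  b3 def {a,y} use ∅
  b4 def {y} use {g,y}
  b5 def {a} use ∅
  b6 def {j} use {g,y}

Backward fixpoint:
  b0 li=∅ lo={g,y}
  b1 li={g,y} lo={a,g,y}
  b2 li={a,g,y} lo={g,y}
  b3 li={g} lo={g,y}
  b4 li={g,y} lo={g,y}
  b5 li={g,y} lo={g,y}
  b6 li={g,y} lo=∅

live-out(b2) = ["g", "y"]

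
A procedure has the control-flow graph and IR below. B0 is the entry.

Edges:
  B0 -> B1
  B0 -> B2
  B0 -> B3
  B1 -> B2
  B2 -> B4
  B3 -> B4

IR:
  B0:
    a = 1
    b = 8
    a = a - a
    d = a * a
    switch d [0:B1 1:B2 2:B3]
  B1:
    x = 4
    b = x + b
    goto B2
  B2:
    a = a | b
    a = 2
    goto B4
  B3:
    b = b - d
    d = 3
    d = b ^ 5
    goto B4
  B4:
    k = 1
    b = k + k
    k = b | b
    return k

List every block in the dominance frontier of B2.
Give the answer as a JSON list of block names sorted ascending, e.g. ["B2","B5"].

idom tree: B1←B0 B2←B0 B3←B0 B4←B0
Join-block Dom:
  B2: preds {B0,B1}: {B0} ∩ {B0,B1} = {B0}; idom=B0
  B4: preds {B2,B3}: {B0,B2} ∩ {B0,B3} = {B0}; idom=B0

Frontier:
  B2←B0: walk · to B0
  B2←B1: walk B1 to B0
  B4←B2: walk B2 to B0
  B4←B3: walk B3 to B0
  DF(B0)=∅
  DF(B1)={B2}
  DF(B2)={B4}
  DF(B3)={B4}
  DF(B4)=∅

DF(B2) = ["B4"]

Answer: ["B4"]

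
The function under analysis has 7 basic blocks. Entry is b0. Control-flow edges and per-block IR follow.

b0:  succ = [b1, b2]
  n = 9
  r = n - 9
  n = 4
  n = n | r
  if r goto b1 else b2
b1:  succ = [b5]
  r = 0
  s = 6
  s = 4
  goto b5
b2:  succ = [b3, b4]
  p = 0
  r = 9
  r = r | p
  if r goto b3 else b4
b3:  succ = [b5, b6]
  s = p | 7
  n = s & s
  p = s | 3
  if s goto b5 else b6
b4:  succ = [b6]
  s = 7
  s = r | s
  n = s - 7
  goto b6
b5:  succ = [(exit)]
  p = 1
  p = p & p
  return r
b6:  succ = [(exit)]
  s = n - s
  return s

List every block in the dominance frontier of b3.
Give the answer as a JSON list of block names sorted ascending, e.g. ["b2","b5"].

Answer: ["b5", "b6"]

Derivation:
idom tree: b1←b0 b2←b0 b3←b2 b4←b2 b5←b0 b6←b2
Join-block Dom:
  b5: preds {b1,b3}: {b0,b1} ∩ {b0,b2,b3} = {b0}; idom=b0
  b6: preds {b3,b4}: {b0,b2,b3} ∩ {b0,b2,b4} = {b0,b2}; idom=b2

Frontier:
  b5←b1: walk b1 to b0
  b5←b3: walk b3→b2 to b0
  b6←b3: walk b3 to b2
  b6←b4: walk b4 to b2
  b0: DF=∅
  b1: DF={b5}
  b2: DF={b5}
  b3: DF={b5,b6}
  b4: DF={b6}
  b5: DF=∅
  b6: DF=∅

DF(b3) = ["b5", "b6"]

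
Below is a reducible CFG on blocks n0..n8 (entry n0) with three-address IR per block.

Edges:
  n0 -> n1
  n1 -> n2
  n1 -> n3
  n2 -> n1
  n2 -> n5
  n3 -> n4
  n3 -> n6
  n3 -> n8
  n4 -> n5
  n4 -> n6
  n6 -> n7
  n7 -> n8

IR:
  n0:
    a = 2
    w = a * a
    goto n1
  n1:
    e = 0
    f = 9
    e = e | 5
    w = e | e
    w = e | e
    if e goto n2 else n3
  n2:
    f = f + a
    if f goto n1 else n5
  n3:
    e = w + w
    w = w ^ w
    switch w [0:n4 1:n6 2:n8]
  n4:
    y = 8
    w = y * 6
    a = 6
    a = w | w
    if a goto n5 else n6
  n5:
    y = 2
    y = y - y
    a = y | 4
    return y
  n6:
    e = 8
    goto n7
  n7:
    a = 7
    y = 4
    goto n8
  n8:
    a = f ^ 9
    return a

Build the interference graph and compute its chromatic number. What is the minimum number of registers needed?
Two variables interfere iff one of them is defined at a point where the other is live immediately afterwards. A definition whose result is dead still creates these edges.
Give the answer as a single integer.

Block summaries:
  n0 def {a,w} use ∅
  n1 def {e,f,w} use ∅
  n2 def {f} use {a,f}
  n3 def {e,w} use {w}
  n4 def {a,w,y} use ∅
  n5 def {a,y} use ∅
  n6 def {e} use ∅
  n7 def {a,y} use ∅
  n8 def {a} use {f}

Liveness:
  n0: in=∅ out={a}
  n1: in={a} out={a,f,w}
  n2: in={a,f} out={a}
  n3: in={f,w} out={f}
  n4: in={f} out={f}
  n5: in=∅ out=∅
  n6: in={f} out={f}
  n7: in={f} out={f}
  n8: in={f} out=∅

Interfere edges:
  a: {e,f,w,y}
  e: {a,f,w}
  f: {a,e,w,y}
  w: {a,e,f}
  y: {a,f}

Colouring:
  clique {a,e,f,w} ⇒ need ≥ 4
  assign a→r0 e→r2 f→r1 w→r3 y→r2 — no edge inside a register ⇒ χ ≤ 4
  χ = 4

Answer: 4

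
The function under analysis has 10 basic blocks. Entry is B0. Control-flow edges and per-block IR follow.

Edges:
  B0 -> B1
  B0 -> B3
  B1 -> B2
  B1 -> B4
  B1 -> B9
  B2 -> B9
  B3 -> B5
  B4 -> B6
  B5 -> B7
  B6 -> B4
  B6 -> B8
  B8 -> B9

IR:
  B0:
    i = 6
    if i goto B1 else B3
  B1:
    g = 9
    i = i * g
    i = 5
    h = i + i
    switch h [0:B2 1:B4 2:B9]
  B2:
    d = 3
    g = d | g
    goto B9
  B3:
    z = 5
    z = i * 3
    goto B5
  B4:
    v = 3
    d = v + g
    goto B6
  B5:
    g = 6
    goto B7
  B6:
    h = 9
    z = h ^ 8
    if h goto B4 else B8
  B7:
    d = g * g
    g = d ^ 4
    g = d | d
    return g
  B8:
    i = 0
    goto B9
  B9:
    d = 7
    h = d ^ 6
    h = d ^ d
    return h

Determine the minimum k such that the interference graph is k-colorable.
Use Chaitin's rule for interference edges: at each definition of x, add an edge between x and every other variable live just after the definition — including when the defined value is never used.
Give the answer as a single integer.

def/use:
  B0 def {i} use ∅
  B1 def {g,h,i} use {i}
  B2 def {d,g} use {g}
  B3 def {z} use {i}
  B4 def {d,v} use {g}
  B5 def {g} use ∅
  B6 def {h,z} use ∅
  B7 def {d,g} use {g}
  B8 def {i} use ∅
  B9 def {d,h} use ∅

Backward fixpoint:
  live B0: ∅→{i}
  live B1: {i}→{g}
  live B2: {g}→∅
  live B3: {i}→∅
  live B4: {g}→{g}
  live B5: ∅→{g}
  live B6: {g}→{g}
  live B7: {g}→∅
  live B8: ∅→∅
  live B9: ∅→∅

Interfere edges:
  d↔{g,h}
  g↔{d,h,i,v,z}
  h↔{d,g,z}
  i↔{g,z}
  v↔{g}
  z↔{g,h,i}

Colouring:
  clique {d,g,h} ⇒ need ≥ 3
  assign d→c2 g→c0 h→c1 i→c1 v→c1 z→c2 — no edge inside a register ⇒ χ ≤ 3
  χ = 3

Answer: 3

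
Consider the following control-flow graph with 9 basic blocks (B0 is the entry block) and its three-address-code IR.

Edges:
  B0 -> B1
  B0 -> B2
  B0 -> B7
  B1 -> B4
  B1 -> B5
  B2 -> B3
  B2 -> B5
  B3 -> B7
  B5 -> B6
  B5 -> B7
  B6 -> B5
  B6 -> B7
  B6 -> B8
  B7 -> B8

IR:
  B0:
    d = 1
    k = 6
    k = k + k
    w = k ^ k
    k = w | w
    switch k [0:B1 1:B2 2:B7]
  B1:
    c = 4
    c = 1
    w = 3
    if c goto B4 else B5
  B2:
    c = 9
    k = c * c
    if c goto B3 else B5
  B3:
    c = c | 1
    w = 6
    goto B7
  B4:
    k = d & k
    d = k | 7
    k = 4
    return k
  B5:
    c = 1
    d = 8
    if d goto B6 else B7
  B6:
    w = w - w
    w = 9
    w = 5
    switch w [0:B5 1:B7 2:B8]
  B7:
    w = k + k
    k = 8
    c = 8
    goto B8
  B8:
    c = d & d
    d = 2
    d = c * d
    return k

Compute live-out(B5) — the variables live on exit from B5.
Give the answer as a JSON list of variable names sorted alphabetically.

Answer: ["d", "k", "w"]

Working:
Block summaries:
  B0: def={d,k,w} ue=∅
  B1: def={c,w} ue=∅
  B2: def={c,k} ue=∅
  B3: def={c,w} ue={c}
  B4: def={d,k} ue={d,k}
  B5: def={c,d} ue=∅
  B6: def={w} ue={w}
  B7: def={c,k,w} ue={k}
  B8: def={c,d} ue={d,k}

Live sets:
  B0: in=∅ out={d,k,w}
  B1: in={d,k} out={d,k,w}
  B2: in={d,w} out={c,d,k,w}
  B3: in={c,d,k} out={d,k}
  B4: in={d,k} out=∅
  B5: in={k,w} out={d,k,w}
  B6: in={d,k,w} out={d,k,w}
  B7: in={d,k} out={d,k}
  B8: in={d,k} out=∅

live-out(B5) = ["d", "k", "w"]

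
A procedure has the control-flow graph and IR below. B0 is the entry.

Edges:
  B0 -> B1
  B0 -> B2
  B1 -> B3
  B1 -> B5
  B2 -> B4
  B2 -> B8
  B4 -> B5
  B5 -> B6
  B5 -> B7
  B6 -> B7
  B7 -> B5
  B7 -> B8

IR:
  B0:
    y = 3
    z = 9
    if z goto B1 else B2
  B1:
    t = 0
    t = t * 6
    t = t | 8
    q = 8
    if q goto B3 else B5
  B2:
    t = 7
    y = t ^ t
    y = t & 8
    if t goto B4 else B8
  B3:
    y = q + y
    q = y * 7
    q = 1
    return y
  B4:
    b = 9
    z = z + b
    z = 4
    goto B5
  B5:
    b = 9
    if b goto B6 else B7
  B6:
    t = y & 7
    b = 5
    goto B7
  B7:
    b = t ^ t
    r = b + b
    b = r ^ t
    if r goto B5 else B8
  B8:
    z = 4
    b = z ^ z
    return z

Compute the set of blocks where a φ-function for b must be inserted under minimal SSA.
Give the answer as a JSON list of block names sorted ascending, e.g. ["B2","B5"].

idom tree: B1←B0 B2←B0 B3←B1 B4←B2 B5←B0 B6←B5 B7←B5 B8←B0
Dom at joins:
  B5: preds {B1,B4,B7}: {B0,B1} ∩ {B0,B2,B4} ∩ {B0,B5,B7} = {B0}; idom=B0
  B7: preds {B5,B6}: {B0,B5} ∩ {B0,B5,B6} = {B0,B5}; idom=B5
  B8: preds {B2,B7}: {B0,B2} ∩ {B0,B5,B7} = {B0}; idom=B0

DF derivation:
  join B5 pred B1: B1 stop@B0
  join B5 pred B4: B4→B2 stop@B0
  join B5 pred B7: B7→B5 stop@B0
  join B7 pred B5: · stop@B5
  join B7 pred B6: B6 stop@B5
  join B8 pred B2: B2 stop@B0
  join B8 pred B7: B7→B5 stop@B0
  B0 → ∅
  B1 → {B5}
  B2 → {B5,B8}
  B3 → ∅
  B4 → {B5}
  B5 → {B5,B8}
  B6 → {B7}
  B7 → {B5,B8}
  B8 → ∅

φ for b: defs {B4,B5,B6,B7,B8}
  DF⁺ = {B5,B7,B8}

Answer: ["B5", "B7", "B8"]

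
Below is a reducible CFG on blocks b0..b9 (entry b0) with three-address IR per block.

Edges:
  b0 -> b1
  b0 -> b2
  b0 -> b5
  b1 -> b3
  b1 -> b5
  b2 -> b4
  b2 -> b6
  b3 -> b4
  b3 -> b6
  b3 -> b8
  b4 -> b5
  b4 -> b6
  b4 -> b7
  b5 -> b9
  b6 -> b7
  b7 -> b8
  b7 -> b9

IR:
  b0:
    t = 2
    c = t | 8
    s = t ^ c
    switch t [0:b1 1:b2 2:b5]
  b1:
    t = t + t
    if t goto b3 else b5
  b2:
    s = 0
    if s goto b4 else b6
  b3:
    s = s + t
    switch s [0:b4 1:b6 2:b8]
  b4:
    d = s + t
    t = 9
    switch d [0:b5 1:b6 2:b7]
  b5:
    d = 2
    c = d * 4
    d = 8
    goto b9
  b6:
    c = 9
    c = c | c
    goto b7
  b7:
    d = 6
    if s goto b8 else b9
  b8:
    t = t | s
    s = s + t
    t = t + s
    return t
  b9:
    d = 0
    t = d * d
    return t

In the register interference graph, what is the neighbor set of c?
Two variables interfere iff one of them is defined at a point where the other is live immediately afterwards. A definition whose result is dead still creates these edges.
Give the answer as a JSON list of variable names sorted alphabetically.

def/use:
  b0 def {c,s,t} use ∅
  b1 def {t} use {t}
  b2 def {s} use ∅
  b3 def {s} use {s,t}
  b4 def {d,t} use {s,t}
  b5 def {c,d} use ∅
  b6 def {c} use ∅
  b7 def {d} use {s}
  b8 def {s,t} use {s,t}
  b9 def {d,t} use ∅

Live sets:
  b0 li=∅ lo={s,t}
  b1 li={s,t} lo={s,t}
  b2 li={t} lo={s,t}
  b3 li={s,t} lo={s,t}
  b4 li={s,t} lo={s,t}
  b5 li=∅ lo=∅
  b6 li={s,t} lo={s,t}
  b7 li={s,t} lo={s,t}
  b8 li={s,t} lo=∅
  b9 li=∅ lo=∅

Interference:
  c — {s,t}
  d — {s,t}
  s — {c,d,t}
  t — {c,d,s}

N(c) = ["s", "t"]

Answer: ["s", "t"]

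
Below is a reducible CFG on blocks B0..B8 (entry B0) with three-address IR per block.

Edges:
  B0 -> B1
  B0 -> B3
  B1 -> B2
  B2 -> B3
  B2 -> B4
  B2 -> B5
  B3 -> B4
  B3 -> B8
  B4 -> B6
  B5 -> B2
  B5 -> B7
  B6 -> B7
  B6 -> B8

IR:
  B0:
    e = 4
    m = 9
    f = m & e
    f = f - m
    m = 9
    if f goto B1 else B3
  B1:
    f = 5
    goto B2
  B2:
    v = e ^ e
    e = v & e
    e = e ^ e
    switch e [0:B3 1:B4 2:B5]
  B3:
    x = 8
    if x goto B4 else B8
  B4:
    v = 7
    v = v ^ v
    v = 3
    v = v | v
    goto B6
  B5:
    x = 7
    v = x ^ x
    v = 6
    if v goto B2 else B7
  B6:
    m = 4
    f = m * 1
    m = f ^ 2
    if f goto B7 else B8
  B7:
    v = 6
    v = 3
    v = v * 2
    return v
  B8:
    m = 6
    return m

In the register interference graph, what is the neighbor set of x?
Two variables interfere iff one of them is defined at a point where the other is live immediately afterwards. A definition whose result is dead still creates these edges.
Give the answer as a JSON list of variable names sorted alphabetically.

def/use:
  B0 def {e,f,m} use ∅
  B1 def {f} use ∅
  B2 def {e,v} use {e}
  B3 def {x} use ∅
  B4 def {v} use ∅
  B5 def {v,x} use ∅
  B6 def {f,m} use ∅
  B7 def {v} use ∅
  B8 def {m} use ∅

Liveness:
  live B0: ∅→{e}
  live B1: {e}→{e}
  live B2: {e}→{e}
  live B3: ∅→∅
  live B4: ∅→∅
  live B5: {e}→{e}
  live B6: ∅→∅
  live B7: ∅→∅
  live B8: ∅→∅

Interfere edges:
  e — {f,m,v,x}
  f — {e,m}
  m — {e,f}
  v — {e}
  x — {e}

N(x) = ["e"]

Answer: ["e"]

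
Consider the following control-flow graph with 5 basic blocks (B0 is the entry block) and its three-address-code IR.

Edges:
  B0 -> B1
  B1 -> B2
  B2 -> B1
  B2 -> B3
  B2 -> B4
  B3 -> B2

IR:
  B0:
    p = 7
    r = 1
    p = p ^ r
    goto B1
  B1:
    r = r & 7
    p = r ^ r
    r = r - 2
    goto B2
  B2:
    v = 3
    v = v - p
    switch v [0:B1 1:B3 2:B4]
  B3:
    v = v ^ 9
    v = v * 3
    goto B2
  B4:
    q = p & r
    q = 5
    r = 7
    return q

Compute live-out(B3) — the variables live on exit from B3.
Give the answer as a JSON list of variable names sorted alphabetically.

Answer: ["p", "r"]

Analysis:
Per-block:
  B0 def {p,r} use ∅
  B1 def {p,r} use {r}
  B2 def {v} use {p}
  B3 def {v} use {v}
  B4 def {q,r} use {p,r}

Live sets:
  live B0: ∅→{r}
  live B1: {r}→{p,r}
  live B2: {p,r}→{p,r,v}
  live B3: {p,r,v}→{p,r}
  live B4: {p,r}→∅

live-out(B3) = ["p", "r"]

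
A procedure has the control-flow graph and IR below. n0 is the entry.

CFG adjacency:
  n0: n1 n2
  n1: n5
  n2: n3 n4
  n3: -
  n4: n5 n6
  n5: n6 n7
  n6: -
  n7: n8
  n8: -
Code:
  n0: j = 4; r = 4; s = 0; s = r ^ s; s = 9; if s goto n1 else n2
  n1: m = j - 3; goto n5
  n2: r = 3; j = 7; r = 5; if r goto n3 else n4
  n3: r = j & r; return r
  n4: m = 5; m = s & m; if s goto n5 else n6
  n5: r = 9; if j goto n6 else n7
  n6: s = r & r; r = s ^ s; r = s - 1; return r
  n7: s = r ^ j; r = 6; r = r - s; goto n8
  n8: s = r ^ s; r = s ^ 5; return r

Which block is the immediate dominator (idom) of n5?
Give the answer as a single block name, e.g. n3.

idom tree: n1←n0 n2←n0 n3←n2 n4←n2 n5←n0 n6←n0 n7←n5 n8←n7
Dom∩ at merges:
  n5: preds {n1,n4}: {n0,n1} ∩ {n0,n2,n4} = {n0}; idom=n0
  n6: preds {n4,n5}: {n0,n2,n4} ∩ {n0,n5} = {n0}; idom=n0

idom(n5) = n0

Answer: n0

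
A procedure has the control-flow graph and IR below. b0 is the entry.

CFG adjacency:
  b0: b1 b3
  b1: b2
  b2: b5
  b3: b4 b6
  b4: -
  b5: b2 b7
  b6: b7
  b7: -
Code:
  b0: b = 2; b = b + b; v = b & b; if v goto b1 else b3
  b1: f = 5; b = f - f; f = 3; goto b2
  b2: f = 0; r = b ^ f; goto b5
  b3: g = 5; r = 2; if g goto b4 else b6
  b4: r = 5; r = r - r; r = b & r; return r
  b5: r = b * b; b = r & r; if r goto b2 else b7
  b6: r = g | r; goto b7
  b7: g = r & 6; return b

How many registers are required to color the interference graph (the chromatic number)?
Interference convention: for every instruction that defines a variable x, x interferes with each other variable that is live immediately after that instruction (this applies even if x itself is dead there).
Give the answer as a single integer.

Answer: 3

Working:
def/use:
  b0 def {b,v} use ∅
  b1 def {b,f} use ∅
  b2 def {f,r} use {b}
  b3 def {g,r} use ∅
  b4 def {r} use {b}
  b5 def {b,r} use {b}
  b6 def {r} use {g,r}
  b7 def {g} use {b,r}

Liveness:
  live b0: ∅→{b}
  live b1: ∅→{b}
  live b2: {b}→{b}
  live b3: {b}→{b,g,r}
  live b4: {b}→∅
  live b5: {b}→{b,r}
  live b6: {b,g,r}→{b,r}
  live b7: {b,r}→∅

Interfere edges:
  b↔{f,g,r,v}
  f↔{b}
  g↔{b,r}
  r↔{b,g}
  v↔{b}

Colouring:
  lower bound: {b,g,r} mutually conflict ⇒ χ ≥ 3
  assign b→c0 f→c1 g→c1 r→c2 v→c1 — no edge inside a register ⇒ χ ≤ 3
  χ = 3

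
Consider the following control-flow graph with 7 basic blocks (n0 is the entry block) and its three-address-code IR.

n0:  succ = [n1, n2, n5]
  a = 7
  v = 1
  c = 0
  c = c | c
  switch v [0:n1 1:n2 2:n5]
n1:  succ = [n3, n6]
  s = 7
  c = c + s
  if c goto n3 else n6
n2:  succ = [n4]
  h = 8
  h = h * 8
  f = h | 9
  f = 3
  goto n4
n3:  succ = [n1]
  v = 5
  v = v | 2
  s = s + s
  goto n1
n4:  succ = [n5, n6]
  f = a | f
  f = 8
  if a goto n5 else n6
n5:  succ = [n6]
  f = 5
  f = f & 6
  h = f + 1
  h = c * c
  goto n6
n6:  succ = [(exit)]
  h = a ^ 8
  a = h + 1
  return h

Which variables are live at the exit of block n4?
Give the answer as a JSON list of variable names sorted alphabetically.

def/use:
  n0: def={a,c,v} ue=∅
  n1: def={c,s} ue={c}
  n2: def={f,h} ue=∅
  n3: def={s,v} ue={s}
  n4: def={f} ue={a,f}
  n5: def={f,h} ue={c}
  n6: def={a,h} ue={a}

Backward fixpoint:
  n0 li=∅ lo={a,c}
  n1 li={a,c} lo={a,c,s}
  n2 li={a,c} lo={a,c,f}
  n3 li={a,c,s} lo={a,c}
  n4 li={a,c,f} lo={a,c}
  n5 li={a,c} lo={a}
  n6 li={a} lo=∅

live-out(n4) = ["a", "c"]

Answer: ["a", "c"]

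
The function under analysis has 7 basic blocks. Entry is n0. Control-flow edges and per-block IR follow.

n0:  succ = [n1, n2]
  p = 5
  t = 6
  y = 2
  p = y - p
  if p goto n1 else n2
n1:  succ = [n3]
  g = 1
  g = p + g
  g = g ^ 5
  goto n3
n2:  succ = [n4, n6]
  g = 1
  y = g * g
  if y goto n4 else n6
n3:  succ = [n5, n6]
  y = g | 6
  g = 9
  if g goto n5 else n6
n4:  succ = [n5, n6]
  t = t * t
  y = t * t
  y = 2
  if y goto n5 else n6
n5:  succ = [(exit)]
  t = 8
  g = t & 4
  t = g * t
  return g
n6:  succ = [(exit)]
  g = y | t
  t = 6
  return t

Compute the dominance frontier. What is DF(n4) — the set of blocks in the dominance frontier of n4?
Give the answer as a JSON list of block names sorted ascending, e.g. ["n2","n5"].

Answer: ["n5", "n6"]

Analysis:
idom tree: n1←n0 n2←n0 n3←n1 n4←n2 n5←n0 n6←n0
Dom∩ at merges:
  n5: preds {n3,n4}: {n0,n1,n3} ∩ {n0,n2,n4} = {n0}; idom=n0
  n6: preds {n2,n3,n4}: {n0,n2} ∩ {n0,n1,n3} ∩ {n0,n2,n4} = {n0}; idom=n0

DF derivation:
  n5←n3: walk n3→n1 to n0
  n5←n4: walk n4→n2 to n0
  n6←n2: walk n2 to n0
  n6←n3: walk n3→n1 to n0
  n6←n4: walk n4→n2 to n0
  n0 → ∅
  n1 → {n5,n6}
  n2 → {n5,n6}
  n3 → {n5,n6}
  n4 → {n5,n6}
  n5 → ∅
  n6 → ∅

DF(n4) = ["n5", "n6"]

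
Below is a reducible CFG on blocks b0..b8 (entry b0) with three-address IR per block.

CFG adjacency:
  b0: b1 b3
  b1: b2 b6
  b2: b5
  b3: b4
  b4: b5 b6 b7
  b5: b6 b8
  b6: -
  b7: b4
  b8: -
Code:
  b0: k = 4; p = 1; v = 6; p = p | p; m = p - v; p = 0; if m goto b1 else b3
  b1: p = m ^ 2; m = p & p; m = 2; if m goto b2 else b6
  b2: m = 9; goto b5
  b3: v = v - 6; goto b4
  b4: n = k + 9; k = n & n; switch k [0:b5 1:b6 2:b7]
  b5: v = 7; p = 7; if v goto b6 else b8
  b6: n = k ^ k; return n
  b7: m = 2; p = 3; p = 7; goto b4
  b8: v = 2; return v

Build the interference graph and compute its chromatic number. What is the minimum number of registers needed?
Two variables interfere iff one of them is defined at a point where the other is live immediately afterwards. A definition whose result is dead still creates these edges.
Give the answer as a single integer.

Block summaries:
  b0: def={k,m,p,v} ue=∅
  b1: def={m,p} ue={m}
  b2: def={m} ue=∅
  b3: def={v} ue={v}
  b4: def={k,n} ue={k}
  b5: def={p,v} ue=∅
  b6: def={n} ue={k}
  b7: def={m,p} ue=∅
  b8: def={v} ue=∅

Live sets:
  b0: in=∅ out={k,m,v}
  b1: in={k,m} out={k}
  b2: in={k} out={k}
  b3: in={k,v} out={k}
  b4: in={k} out={k}
  b5: in={k} out={k}
  b6: in={k} out=∅
  b7: in={k} out={k}
  b8: in=∅ out=∅

Conflict graph:
  k: {m,p,v}
  m: {k,p,v}
  n: ∅
  p: {k,m,v}
  v: {k,m,p}

Colouring:
  clique {k,m,p,v} ⇒ need ≥ 4
  assign k→R0 m→R1 n→R0 p→R2 v→R3 — no edge inside a register ⇒ χ ≤ 4
  χ = 4

Answer: 4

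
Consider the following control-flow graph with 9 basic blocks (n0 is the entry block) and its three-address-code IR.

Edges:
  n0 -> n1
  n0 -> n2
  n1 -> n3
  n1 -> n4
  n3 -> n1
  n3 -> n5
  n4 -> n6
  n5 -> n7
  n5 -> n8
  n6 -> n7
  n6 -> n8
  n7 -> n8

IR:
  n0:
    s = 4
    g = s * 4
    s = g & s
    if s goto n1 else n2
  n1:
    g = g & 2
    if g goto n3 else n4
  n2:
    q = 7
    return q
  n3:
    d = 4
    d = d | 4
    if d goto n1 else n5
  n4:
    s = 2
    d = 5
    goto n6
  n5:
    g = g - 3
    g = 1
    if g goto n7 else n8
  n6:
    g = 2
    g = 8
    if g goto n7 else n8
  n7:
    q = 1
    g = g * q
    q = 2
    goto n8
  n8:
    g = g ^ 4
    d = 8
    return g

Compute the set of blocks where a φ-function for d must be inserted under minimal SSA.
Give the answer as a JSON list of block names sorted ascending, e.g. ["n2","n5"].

idom tree: n1←n0 n2←n0 n3←n1 n4←n1 n5←n3 n6←n4 n7←n1 n8←n1
Dom at joins:
  n1: preds {n0,n3}: {n0} ∩ {n0,n1,n3} = {n0}; idom=n0
  n7: preds {n5,n6}: {n0,n1,n3,n5} ∩ {n0,n1,n4,n6} = {n0,n1}; idom=n1
  n8: preds {n5,n6,n7}: {n0,n1,n3,n5} ∩ {n0,n1,n4,n6} ∩ {n0,n1,n7} = {n0,n1}; idom=n1

Frontier:
  n1←n0: walk · to n0
  n1←n3: walk n3→n1 to n0
  n7←n5: walk n5→n3 to n1
  n7←n6: walk n6→n4 to n1
  n8←n5: walk n5→n3 to n1
  n8←n6: walk n6→n4 to n1
  n8←n7: walk n7 to n1
  n0: DF=∅
  n1: DF={n1}
  n2: DF=∅
  n3: DF={n1,n7,n8}
  n4: DF={n7,n8}
  n5: DF={n7,n8}
  n6: DF={n7,n8}
  n7: DF={n8}
  n8: DF=∅

φ for d: defs {n3,n4,n8}
  DF⁺ = {n1,n7,n8}

Answer: ["n1", "n7", "n8"]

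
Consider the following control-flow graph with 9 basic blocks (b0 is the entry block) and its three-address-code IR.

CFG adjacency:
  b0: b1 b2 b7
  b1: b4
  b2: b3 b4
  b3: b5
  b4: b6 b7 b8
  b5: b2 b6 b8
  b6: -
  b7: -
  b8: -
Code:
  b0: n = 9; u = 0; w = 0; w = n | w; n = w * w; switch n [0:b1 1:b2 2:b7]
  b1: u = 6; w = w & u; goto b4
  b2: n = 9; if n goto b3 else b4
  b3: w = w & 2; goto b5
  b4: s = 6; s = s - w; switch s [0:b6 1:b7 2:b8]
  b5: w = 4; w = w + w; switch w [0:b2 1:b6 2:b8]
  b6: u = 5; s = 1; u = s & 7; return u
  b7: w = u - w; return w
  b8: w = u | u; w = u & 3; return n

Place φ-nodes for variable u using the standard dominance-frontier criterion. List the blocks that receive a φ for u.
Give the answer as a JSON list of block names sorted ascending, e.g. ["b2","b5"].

Answer: ["b4", "b6", "b7", "b8"]

Analysis:
idom tree: b1←b0 b2←b0 b3←b2 b4←b0 b5←b3 b6←b0 b7←b0 b8←b0
Dom∩ at merges:
  b2: preds {b0,b5}: {b0} ∩ {b0,b2,b3,b5} = {b0}; idom=b0
  b4: preds {b1,b2}: {b0,b1} ∩ {b0,b2} = {b0}; idom=b0
  b6: preds {b4,b5}: {b0,b4} ∩ {b0,b2,b3,b5} = {b0}; idom=b0
  b7: preds {b0,b4}: {b0} ∩ {b0,b4} = {b0}; idom=b0
  b8: preds {b4,b5}: {b0,b4} ∩ {b0,b2,b3,b5} = {b0}; idom=b0

DF walk-up:
  join b2 pred b0: · stop@b0
  join b2 pred b5: b5→b3→b2 stop@b0
  join b4 pred b1: b1 stop@b0
  join b4 pred b2: b2 stop@b0
  join b6 pred b4: b4 stop@b0
  join b6 pred b5: b5→b3→b2 stop@b0
  join b7 pred b0: · stop@b0
  join b7 pred b4: b4 stop@b0
  join b8 pred b4: b4 stop@b0
  join b8 pred b5: b5→b3→b2 stop@b0
  b0: DF=∅
  b1: DF={b4}
  b2: DF={b2,b4,b6,b8}
  b3: DF={b2,b6,b8}
  b4: DF={b6,b7,b8}
  b5: DF={b2,b6,b8}
  b6: DF=∅
  b7: DF=∅
  b8: DF=∅

φ for u: defs {b0,b1,b6}
  DF⁺ = {b4,b6,b7,b8}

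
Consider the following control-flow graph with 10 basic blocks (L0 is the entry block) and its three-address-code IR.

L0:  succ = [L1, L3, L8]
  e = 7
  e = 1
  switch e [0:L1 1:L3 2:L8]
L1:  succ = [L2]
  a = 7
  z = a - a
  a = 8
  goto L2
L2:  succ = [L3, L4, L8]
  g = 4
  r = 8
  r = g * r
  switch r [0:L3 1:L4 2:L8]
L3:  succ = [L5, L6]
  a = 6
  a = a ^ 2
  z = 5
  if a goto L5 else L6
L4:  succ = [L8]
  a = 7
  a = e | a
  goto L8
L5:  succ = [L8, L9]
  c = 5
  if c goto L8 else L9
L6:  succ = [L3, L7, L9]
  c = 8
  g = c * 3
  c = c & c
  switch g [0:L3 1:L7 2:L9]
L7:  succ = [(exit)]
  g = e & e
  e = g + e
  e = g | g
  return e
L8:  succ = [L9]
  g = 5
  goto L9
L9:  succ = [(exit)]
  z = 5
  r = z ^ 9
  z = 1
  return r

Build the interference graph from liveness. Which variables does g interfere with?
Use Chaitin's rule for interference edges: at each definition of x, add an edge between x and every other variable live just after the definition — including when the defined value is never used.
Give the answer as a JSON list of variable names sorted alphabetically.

Block summaries:
  L0 def {e} use ∅
  L1 def {a,z} use ∅
  L2 def {g,r} use ∅
  L3 def {a,z} use ∅
  L4 def {a} use {e}
  L5 def {c} use ∅
  L6 def {c,g} use ∅
  L7 def {e,g} use {e}
  L8 def {g} use ∅
  L9 def {r,z} use ∅

Backward fixpoint:
  L0 li=∅ lo={e}
  L1 li={e} lo={e}
  L2 li={e} lo={e}
  L3 li={e} lo={e}
  L4 li={e} lo=∅
  L5 li=∅ lo=∅
  L6 li={e} lo={e}
  L7 li={e} lo=∅
  L8 li=∅ lo=∅
  L9 li=∅ lo=∅

Interfere edges:
  a: {e,z}
  c: {e,g}
  e: {a,c,g,r,z}
  g: {c,e,r}
  r: {e,g,z}
  z: {a,e,r}

N(g) = ["c", "e", "r"]

Answer: ["c", "e", "r"]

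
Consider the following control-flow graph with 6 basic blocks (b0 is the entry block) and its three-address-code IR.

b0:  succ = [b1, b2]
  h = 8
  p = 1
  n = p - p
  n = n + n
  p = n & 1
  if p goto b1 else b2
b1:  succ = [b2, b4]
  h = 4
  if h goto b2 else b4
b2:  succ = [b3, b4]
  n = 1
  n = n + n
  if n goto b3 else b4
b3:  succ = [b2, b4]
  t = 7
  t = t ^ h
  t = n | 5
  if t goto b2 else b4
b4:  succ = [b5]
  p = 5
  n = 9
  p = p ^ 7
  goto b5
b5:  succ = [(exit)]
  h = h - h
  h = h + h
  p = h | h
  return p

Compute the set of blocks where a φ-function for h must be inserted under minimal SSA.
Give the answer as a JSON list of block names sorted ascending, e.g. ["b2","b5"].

Answer: ["b2", "b4"]

Derivation:
idom tree: b1←b0 b2←b0 b3←b2 b4←b0 b5←b4
Dom∩ at merges:
  b2: preds {b0,b1,b3}: {b0} ∩ {b0,b1} ∩ {b0,b2,b3} = {b0}; idom=b0
  b4: preds {b1,b2,b3}: {b0,b1} ∩ {b0,b2} ∩ {b0,b2,b3} = {b0}; idom=b0

DF derivation:
  b2←b0: walk · to b0
  b2←b1: walk b1 to b0
  b2←b3: walk b3→b2 to b0
  b4←b1: walk b1 to b0
  b4←b2: walk b2 to b0
  b4←b3: walk b3→b2 to b0
  b0 → ∅
  b1 → {b2,b4}
  b2 → {b2,b4}
  b3 → {b2,b4}
  b4 → ∅
  b5 → ∅

φ for h: defs {b0,b1,b5}
  DF⁺ = {b2,b4}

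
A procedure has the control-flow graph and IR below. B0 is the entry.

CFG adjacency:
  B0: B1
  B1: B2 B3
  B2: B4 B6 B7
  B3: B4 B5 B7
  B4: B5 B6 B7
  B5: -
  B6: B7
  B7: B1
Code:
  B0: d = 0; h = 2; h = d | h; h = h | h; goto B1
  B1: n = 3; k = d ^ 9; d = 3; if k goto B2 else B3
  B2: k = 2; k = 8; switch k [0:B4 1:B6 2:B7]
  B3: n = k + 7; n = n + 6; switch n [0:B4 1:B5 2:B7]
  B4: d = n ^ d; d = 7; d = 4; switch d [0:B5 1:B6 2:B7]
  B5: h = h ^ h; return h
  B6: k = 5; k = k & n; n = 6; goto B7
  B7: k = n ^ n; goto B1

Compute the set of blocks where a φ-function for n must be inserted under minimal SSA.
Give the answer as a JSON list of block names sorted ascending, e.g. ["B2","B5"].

idom tree: B1←B0 B2←B1 B3←B1 B4←B1 B5←B1 B6←B1 B7←B1
Join-block Dom:
  B1: preds {B0,B7}: {B0} ∩ {B0,B1,B7} = {B0}; idom=B0
  B4: preds {B2,B3}: {B0,B1,B2} ∩ {B0,B1,B3} = {B0,B1}; idom=B1
  B5: preds {B3,B4}: {B0,B1,B3} ∩ {B0,B1,B4} = {B0,B1}; idom=B1
  B6: preds {B2,B4}: {B0,B1,B2} ∩ {B0,B1,B4} = {B0,B1}; idom=B1
  B7: preds {B2,B3,B4,B6}: {B0,B1,B2} ∩ {B0,B1,B3} ∩ {B0,B1,B4} ∩ {B0,B1,B6} = {B0,B1}; idom=B1

Frontier:
  join B1 pred B0: · stop@B0
  join B1 pred B7: B7→B1 stop@B0
  join B4 pred B2: B2 stop@B1
  join B4 pred B3: B3 stop@B1
  join B5 pred B3: B3 stop@B1
  join B5 pred B4: B4 stop@B1
  join B6 pred B2: B2 stop@B1
  join B6 pred B4: B4 stop@B1
  join B7 pred B2: B2 stop@B1
  join B7 pred B3: B3 stop@B1
  join B7 pred B4: B4 stop@B1
  join B7 pred B6: B6 stop@B1
  B0 → ∅
  B1 → {B1}
  B2 → {B4,B6,B7}
  B3 → {B4,B5,B7}
  B4 → {B5,B6,B7}
  B5 → ∅
  B6 → {B7}
  B7 → {B1}

φ for n: defs {B1,B3,B6}
  DF⁺ = {B1,B4,B5,B6,B7}

Answer: ["B1", "B4", "B5", "B6", "B7"]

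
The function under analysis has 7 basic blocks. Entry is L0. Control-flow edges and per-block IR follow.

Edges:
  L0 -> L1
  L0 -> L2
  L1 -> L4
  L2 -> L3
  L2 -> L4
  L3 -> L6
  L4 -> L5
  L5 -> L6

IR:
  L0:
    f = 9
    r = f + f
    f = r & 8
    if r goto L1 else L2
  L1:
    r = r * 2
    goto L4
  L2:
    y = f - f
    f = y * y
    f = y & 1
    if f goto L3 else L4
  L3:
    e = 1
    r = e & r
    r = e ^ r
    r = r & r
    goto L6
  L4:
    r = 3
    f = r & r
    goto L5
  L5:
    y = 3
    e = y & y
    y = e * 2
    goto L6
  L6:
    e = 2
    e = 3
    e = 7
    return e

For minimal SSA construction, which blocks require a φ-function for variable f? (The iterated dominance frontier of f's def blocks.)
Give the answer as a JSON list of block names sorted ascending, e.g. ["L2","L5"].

idom tree: L1←L0 L2←L0 L3←L2 L4←L0 L5←L4 L6←L0
Dom at joins:
  L4: preds {L1,L2}: {L0,L1} ∩ {L0,L2} = {L0}; idom=L0
  L6: preds {L3,L5}: {L0,L2,L3} ∩ {L0,L4,L5} = {L0}; idom=L0

Frontier:
  L4←L1: walk L1 to L0
  L4←L2: walk L2 to L0
  L6←L3: walk L3→L2 to L0
  L6←L5: walk L5→L4 to L0
  L0 → ∅
  L1 → {L4}
  L2 → {L4,L6}
  L3 → {L6}
  L4 → {L6}
  L5 → {L6}
  L6 → ∅

φ for f: defs {L0,L2,L4}
  DF⁺ = {L4,L6}

Answer: ["L4", "L6"]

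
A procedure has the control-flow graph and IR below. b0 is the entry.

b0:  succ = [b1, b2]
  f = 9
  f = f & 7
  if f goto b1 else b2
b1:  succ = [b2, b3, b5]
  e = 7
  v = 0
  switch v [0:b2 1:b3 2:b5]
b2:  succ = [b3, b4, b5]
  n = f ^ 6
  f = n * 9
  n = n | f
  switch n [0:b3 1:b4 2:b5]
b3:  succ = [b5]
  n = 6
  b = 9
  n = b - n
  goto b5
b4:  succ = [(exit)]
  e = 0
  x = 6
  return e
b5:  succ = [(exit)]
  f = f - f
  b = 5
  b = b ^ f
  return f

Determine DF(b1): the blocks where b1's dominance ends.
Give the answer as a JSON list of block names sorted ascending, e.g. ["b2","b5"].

idom tree: b1←b0 b2←b0 b3←b0 b4←b2 b5←b0
Join-block Dom:
  b2: preds {b0,b1}: {b0} ∩ {b0,b1} = {b0}; idom=b0
  b3: preds {b1,b2}: {b0,b1} ∩ {b0,b2} = {b0}; idom=b0
  b5: preds {b1,b2,b3}: {b0,b1} ∩ {b0,b2} ∩ {b0,b3} = {b0}; idom=b0

DF walk-up:
  b2←b0: walk · to b0
  b2←b1: walk b1 to b0
  b3←b1: walk b1 to b0
  b3←b2: walk b2 to b0
  b5←b1: walk b1 to b0
  b5←b2: walk b2 to b0
  b5←b3: walk b3 to b0
  b0 → ∅
  b1 → {b2,b3,b5}
  b2 → {b3,b5}
  b3 → {b5}
  b4 → ∅
  b5 → ∅

DF(b1) = ["b2", "b3", "b5"]

Answer: ["b2", "b3", "b5"]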